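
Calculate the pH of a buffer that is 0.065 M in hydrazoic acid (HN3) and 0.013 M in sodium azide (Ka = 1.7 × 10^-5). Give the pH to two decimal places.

pH = 4.07

pKa = −log(1.7 × 10^-5) = 4.770
Henderson–Hasselbalch: pH = pKa + log([N3-]/[HN3]) = 4.770 + log(0.013/0.065)
pH = 4.770 + (-0.699) = 4.07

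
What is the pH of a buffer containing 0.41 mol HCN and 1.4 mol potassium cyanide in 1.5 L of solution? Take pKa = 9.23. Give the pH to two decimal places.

Henderson–Hasselbalch: pH = pKa + log([CN-]/[HCN]) = 9.23 + log(1.4/0.41)
pH = 9.23 + (+0.533) = 9.76

pH = 9.76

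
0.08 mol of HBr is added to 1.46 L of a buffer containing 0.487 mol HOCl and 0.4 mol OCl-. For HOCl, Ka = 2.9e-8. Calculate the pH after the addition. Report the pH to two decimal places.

After neutralization: n(HOCl) = 0.567 mol, n(OCl-) = 0.32 mol.
pKa = −log(2.9 × 10^-8) = 7.538
pH = pKa + log([A⁻]/[HA]) = 7.538 + log(0.32/0.567) = 7.538 -0.248

pH = 7.29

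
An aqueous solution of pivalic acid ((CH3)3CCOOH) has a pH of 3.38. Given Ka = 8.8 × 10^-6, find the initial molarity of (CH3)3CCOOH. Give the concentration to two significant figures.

C₀ = 2.0 × 10^-2 M

[H+] = 10^(-3.38) = 4.17 × 10^-4 M = x
Ka = x²/(C₀ − x) ⇒ C₀ = x + x²/Ka
C₀ = 4.17 × 10^-4 + (4.17 × 10^-4)²/(8.8 × 10^-6) = 2.02 × 10^-2 M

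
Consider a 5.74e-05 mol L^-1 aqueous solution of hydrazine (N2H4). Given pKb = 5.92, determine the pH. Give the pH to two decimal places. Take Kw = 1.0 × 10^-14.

N2H4 + H2O ⇌ N2H5+ + OH-
Kb = 10^(−5.92) = 1.20 × 10^-6
Kb = [OH-]²/(5.74e-05 − [OH-]) = 1.20 × 10^-6
The 5% rule fails; solving [OH-]² + Kb·[OH-] − Kb·C₀ = 0 exactly:
[OH-] = (−Kb + √(Kb² + 4·Kb·C₀))/2 = 7.72 × 10^-6 M
pOH = −log(7.72 × 10^-6) = 5.11; pH = 14.00 − 5.11 = 8.89

pH = 8.89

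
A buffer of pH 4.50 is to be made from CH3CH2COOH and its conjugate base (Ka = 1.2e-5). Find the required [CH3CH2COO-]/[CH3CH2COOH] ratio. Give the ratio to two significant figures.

ratio = 0.38

pKa = -log(1.2 × 10^-5) = 4.921
pH = pKa + log(r) ⇒ log(r) = 4.50 − 4.921 = -0.421
r = [CH3CH2COO-]/[CH3CH2COOH] = 10^(-0.421) = 0.379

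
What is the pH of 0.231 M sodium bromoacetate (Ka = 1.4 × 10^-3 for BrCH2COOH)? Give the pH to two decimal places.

BrCH2COO- is the conjugate base of the weak acid BrCH2COOH.
Kb = Kw/Ka = 1.0×10^-14 / 1.4 × 10^-3 = 7.14 × 10^-12
From the ICE table, Kb = x²/(0.231 − x) = 7.14 × 10^-12.
Since Kb ≪ C₀, x ≈ √(Kb·C₀) = 1.28 × 10^-6 M.
Check: 0.00056% ionized — well under 5%, approximation valid.
pOH = 5.89, so pH = 14.00 − pOH = 8.11

pH = 8.11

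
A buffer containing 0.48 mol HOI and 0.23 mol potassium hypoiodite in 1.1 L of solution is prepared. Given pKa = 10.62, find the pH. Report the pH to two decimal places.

pH = 10.30

pH = pKa + log([A⁻]/[HA]) = 10.62 + log(0.23/0.48)
pH = 10.62 + (-0.320) = 10.30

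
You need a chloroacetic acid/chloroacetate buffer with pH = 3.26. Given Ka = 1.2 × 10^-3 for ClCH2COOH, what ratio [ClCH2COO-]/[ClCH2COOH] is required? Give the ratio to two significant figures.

pKa = -log(1.2 × 10^-3) = 2.921
pH = pKa + log(r) ⇒ log(r) = 3.26 − 2.921 = +0.339
r = [ClCH2COO-]/[ClCH2COOH] = 10^(+0.339) = 2.18

ratio = 2.2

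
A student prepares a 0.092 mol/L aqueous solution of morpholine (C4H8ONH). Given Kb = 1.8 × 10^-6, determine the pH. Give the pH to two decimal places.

C4H8ONH + H2O ⇌ C4H8ONH2+ + OH-
From the ICE table, Kb = x²/(0.092 − x) = 1.8 × 10^-6.
Neglecting x in the denominator: x = √(1.8 × 10^-6 × 0.092) = 4.07 × 10^-4 M
Check: 0.44% ionized — well under 5%, approximation valid.
pOH = 3.39, so pH = 14.00 − pOH = 10.61

pH = 10.61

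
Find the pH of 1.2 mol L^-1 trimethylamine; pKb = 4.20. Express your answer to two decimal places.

pH = 11.94

(CH3)3N + H2O ⇌ (CH3)3NH+ + OH-
Kb = 10^(−4.20) = 6.31 × 10^-5
Kb = [OH-]²/(1.2 − [OH-]) = 6.31 × 10^-5
Since Kb ≪ C₀, [OH-] ≈ √(Kb·C₀) = 8.70 × 10^-3 M.
pOH = 2.06, so pH = 14.00 − pOH = 11.94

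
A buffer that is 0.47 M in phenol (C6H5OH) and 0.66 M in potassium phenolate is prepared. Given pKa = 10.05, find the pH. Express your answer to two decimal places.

pH = 10.20

pH = pKa + log([A⁻]/[HA]) = 10.05 + log(0.66/0.47)
pH = 10.05 + (+0.147) = 10.20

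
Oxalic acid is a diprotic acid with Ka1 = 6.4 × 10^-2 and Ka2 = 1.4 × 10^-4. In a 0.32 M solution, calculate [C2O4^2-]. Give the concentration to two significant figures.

1.4 × 10^-4 M

First ionization gives [H+] ≈ [HC2O4-] = 1.15 × 10^-1 M.
Second step: Ka2 = [H+][C2O4^2-]/[HC2O4-] ≈ [C2O4^2-] (since [H+] ≈ [HC2O4-]).
So [C2O4^2-] ≈ Ka2.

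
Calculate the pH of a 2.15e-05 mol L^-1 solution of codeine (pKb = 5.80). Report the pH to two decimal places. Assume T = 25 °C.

pH = 8.71

C18H21NO3 + H2O ⇌ C18H22NO3+ + OH-
Kb = 10^(−5.80) = 1.58 × 10^-6
Let x = [OH-] at equilibrium. Kb = x²/(2.15e-05 − x).
The 5% rule fails; solving x² + Kb·x − Kb·C₀ = 0 exactly:
x = (−Kb + √(Kb² + 4·Kb·C₀))/2 = 5.09 × 10^-6 M
pOH = 5.29, so pH = 14.00 − pOH = 8.71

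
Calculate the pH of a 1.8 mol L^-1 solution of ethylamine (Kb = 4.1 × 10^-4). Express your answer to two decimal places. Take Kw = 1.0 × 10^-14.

pH = 12.43

C2H5NH2 + H2O ⇌ C2H5NH3+ + OH-
Kb = x²/(1.8 − x) = 4.1 × 10^-4
Assume x ≪ 1.8: x ≈ √(4.1 × 10^-4 × 1.8) = 2.72 × 10^-2 M
Check: 1.5% ionized — well under 5%, approximation valid.
pOH = −log(2.72 × 10^-2) = 1.57; pH = 14.00 − 1.57 = 12.43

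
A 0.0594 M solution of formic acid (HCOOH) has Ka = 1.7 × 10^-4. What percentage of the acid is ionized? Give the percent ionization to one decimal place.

HCOOH ⇌ HCOO- + H+; let x = [H+] at equilibrium.
Ka = x²/(C₀ − x); solving the quadratic gives x = 3.09 × 10^-3 M.
Fraction ionized = 3.09 × 10^-3 / 0.0594 = 0.0520 → 5.2%

5.2%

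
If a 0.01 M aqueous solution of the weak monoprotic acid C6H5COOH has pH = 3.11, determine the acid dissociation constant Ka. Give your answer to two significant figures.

Ka = 6.5 × 10^-5

[H+] = 10^(-3.11) = 7.76 × 10^-4 M
At equilibrium [HA] = 0.01 − 7.76 × 10^-4 = 9.22 × 10^-3 M
Ka = [H+][A-]/[HA] = (7.76 × 10^-4)² / 9.22 × 10^-3 = 6.5 × 10^-5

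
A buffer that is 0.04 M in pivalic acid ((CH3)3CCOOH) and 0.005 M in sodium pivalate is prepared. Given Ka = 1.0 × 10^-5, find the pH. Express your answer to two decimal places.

pKa = −log(1.0 × 10^-5) = 5.000
Henderson–Hasselbalch: pH = pKa + log([(CH3)3CCOO-]/[(CH3)3CCOOH]) = 5.000 + log(0.005/0.04)
pH = 5.000 + (-0.903) = 4.10

pH = 4.10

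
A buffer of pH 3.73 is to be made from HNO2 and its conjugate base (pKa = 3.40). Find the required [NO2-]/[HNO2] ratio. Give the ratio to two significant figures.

pH = pKa + log(r) ⇒ log(r) = 3.73 − 3.40 = +0.33
r = [NO2-]/[HNO2] = 10^(+0.33) = 2.14

ratio = 2.1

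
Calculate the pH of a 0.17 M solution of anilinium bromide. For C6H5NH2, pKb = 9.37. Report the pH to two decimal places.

C6H5NH3+ is the conjugate acid of the weak base C6H5NH2.
Kb = 10^(−9.37) = 4.27 × 10^-10
Ka = Kw/Kb = 1.0×10^-14 / 4.27 × 10^-10 = 2.34 × 10^-5
From the ICE table, Ka = x²/(0.17 − x) = 2.34 × 10^-5.
Neglecting x in the denominator: x = √(2.34 × 10^-5 × 0.17) = 1.99 × 10^-3 M
Check: 1.2% ionized — well under 5%, approximation valid.
pH = −log[H+] = −log(1.99 × 10^-3) = 2.70

pH = 2.70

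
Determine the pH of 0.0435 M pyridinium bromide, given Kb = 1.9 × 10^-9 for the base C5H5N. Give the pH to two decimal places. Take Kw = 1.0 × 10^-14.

pH = 3.32

C5H5NH+ is the conjugate acid of the weak base C5H5N.
Ka = Kw/Kb = 1.0×10^-14 / 1.9 × 10^-9 = 5.26 × 10^-6
From the ICE table, Ka = [H+]²/(0.0435 − [H+]) = 5.26 × 10^-6.
Since Ka ≪ C₀, [H+] ≈ √(Ka·C₀) = 4.78 × 10^-4 M.
pH = −log[H+] = −log(4.78 × 10^-4) = 3.32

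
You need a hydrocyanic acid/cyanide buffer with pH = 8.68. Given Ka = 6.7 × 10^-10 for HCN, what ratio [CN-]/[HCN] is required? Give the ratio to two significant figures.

pKa = -log(6.7 × 10^-10) = 9.174
pH = pKa + log(r) ⇒ log(r) = 8.68 − 9.174 = -0.494
r = [CN-]/[HCN] = 10^(-0.494) = 0.321

ratio = 0.32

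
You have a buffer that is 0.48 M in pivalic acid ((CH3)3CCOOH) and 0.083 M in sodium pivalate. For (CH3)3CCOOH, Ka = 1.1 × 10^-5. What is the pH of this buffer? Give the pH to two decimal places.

pKa = −log(1.1 × 10^-5) = 4.959
Henderson–Hasselbalch: pH = pKa + log([(CH3)3CCOO-]/[(CH3)3CCOOH]) = 4.959 + log(0.083/0.48)
pH = 4.959 + (-0.762) = 4.20

pH = 4.20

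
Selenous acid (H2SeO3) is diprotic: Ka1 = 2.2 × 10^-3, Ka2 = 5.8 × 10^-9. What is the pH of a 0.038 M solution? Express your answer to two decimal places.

pH = 2.09

Since Ka1 ≫ Ka2, the first ionization dominates [H+].
Ka1 = x²/(0.038 − x) = 2.2 × 10^-3
Solving the quadratic: x = (−Ka1 + √(Ka1² + 4·Ka1·C₀))/2 = 8.11 × 10^-3 M
pH = −log(8.11 × 10^-3) = 2.09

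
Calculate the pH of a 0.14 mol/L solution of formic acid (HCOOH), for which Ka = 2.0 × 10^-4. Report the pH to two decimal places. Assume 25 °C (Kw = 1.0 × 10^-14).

HCOOH ⇌ HCOO- + H+
Ka = x²/(0.14 − x) = 2.0 × 10^-4
Assume x ≪ 0.14: x ≈ √(2.0 × 10^-4 × 0.14) = 5.29 × 10^-3 M
(x/C₀ = 3.8% < 5%, so the approximation holds.)
pH = −log(5.29 × 10^-3) = 2.28

pH = 2.28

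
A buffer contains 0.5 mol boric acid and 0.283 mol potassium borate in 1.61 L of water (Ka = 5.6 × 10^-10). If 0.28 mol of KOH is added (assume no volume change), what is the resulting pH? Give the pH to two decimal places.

pH = 9.66

OH- converts B(OH)3 to B(OH)4-: B(OH)3 → 0.22 mol, B(OH)4- → 0.563 mol.
pKa = −log(5.6 × 10^-10) = 9.252
Henderson–Hasselbalch with mole ratio 0.563/0.22: pH = 9.252 + (+0.408)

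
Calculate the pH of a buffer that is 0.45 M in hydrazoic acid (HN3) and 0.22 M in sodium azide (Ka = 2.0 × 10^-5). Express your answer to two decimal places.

pKa = −log(2.0 × 10^-5) = 4.699
pH = pKa + log([A⁻]/[HA]) = 4.699 + log(0.22/0.45)
pH = 4.699 + (-0.311) = 4.39

pH = 4.39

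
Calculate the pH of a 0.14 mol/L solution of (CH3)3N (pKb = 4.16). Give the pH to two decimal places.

pH = 11.49

(CH3)3N + H2O ⇌ (CH3)3NH+ + OH-
Kb = 10^(−4.16) = 6.92 × 10^-5
Kb = [OH-]²/(0.14 − [OH-]) = 6.92 × 10^-5
Neglecting [OH-] in the denominator: [OH-] = √(6.92 × 10^-5 × 0.14) = 3.11 × 10^-3 M
pOH = −log(3.11 × 10^-3) = 2.51; pH = 14.00 − 2.51 = 11.49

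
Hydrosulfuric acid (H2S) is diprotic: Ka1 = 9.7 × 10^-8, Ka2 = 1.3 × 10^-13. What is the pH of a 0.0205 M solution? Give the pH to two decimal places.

pH = 4.35

Since Ka1 ≫ Ka2, the first ionization dominates [H+].
Ka1 = x²/(0.0205 − x) = 9.7 × 10^-8
x ≈ √(9.7 × 10^-8 × 0.0205) = 4.46 × 10^-5 M
pH = −log(4.46 × 10^-5) = 4.35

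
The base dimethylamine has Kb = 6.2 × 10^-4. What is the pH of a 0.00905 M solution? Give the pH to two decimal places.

pH = 11.32

(CH3)2NH + H2O ⇌ (CH3)2NH2+ + OH-
Kb = x²/(0.00905 − x) = 6.2 × 10^-4
x is not negligible relative to C₀; solve x² + 0.00062·x − 5.61e-06 = 0.
x = [−0.00062 + √(0.00062² + 2.24e-05)]/2 = 2.08 × 10^-3 M
pOH = −log(2.08 × 10^-3) = 2.68; pH = 14.00 − 2.68 = 11.32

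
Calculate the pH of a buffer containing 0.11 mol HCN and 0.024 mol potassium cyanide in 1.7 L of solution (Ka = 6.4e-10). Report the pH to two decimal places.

pKa = −log(6.4 × 10^-10) = 9.194
Henderson–Hasselbalch: pH = pKa + log([CN-]/[HCN]) = 9.194 + log(0.024/0.11)
pH = 9.194 + (-0.661) = 8.53

pH = 8.53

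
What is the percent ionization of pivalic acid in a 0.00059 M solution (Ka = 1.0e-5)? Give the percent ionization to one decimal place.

(CH3)3CCOOH ⇌ (CH3)3CCOO- + H+; let x = [H+] at equilibrium.
Ka = x²/(C₀ − x); solving the quadratic gives x = 7.20 × 10^-5 M.
% ionization = x/C₀ × 100% = 7.20 × 10^-5/0.00059 × 100% = 12.2%

12.2%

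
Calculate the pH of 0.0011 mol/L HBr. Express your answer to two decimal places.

HBr is a strong acid and dissociates completely, so [H+] = 0.0011 M.
pH = -log(0.0011) = 2.96

pH = 2.96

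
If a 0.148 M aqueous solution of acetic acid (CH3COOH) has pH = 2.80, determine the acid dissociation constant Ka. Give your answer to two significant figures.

Ka = 1.7 × 10^-5

[H+] = 10^(-2.80) = 1.58 × 10^-3 M
At equilibrium [HA] = 0.148 − 1.58 × 10^-3 = 1.46 × 10^-1 M
Ka = [H+][A-]/[HA] = (1.58 × 10^-3)² / 1.46 × 10^-1 = 1.7 × 10^-5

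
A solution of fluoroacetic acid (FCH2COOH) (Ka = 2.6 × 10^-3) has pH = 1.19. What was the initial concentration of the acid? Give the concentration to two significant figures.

[H+] = 10^(-1.19) = 6.46 × 10^-2 M = x
Ka = x²/(C₀ − x) ⇒ C₀ = x + x²/Ka
C₀ = 6.46 × 10^-2 + (6.46 × 10^-2)²/(2.6 × 10^-3) = 1.67 M

C₀ = 1.7 M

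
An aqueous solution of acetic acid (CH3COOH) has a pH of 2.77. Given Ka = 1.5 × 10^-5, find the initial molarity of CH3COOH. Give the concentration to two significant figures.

[H+] = 10^(-2.77) = 1.70 × 10^-3 M = x
Ka = x²/(C₀ − x) ⇒ C₀ = x + x²/Ka
C₀ = 1.70 × 10^-3 + (1.70 × 10^-3)²/(1.5 × 10^-5) = 1.94 × 10^-1 M

C₀ = 1.9 × 10^-1 M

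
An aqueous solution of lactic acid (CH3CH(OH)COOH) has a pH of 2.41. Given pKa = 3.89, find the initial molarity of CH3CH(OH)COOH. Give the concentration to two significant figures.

[H+] = 10^(-2.41) = 3.89 × 10^-3 M = x
Ka = 10^(−3.89) = 1.29 × 10^-4
Ka = x²/(C₀ − x) ⇒ C₀ = x + x²/Ka
C₀ = 3.89 × 10^-3 + (3.89 × 10^-3)²/(1.29 × 10^-4) = 1.21 × 10^-1 M

C₀ = 1.2 × 10^-1 M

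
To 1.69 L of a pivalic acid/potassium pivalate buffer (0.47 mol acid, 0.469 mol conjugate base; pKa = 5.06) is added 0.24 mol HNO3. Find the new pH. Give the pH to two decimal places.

pH = 4.57

After neutralization: n((CH3)3CCOOH) = 0.71 mol, n((CH3)3CCOO-) = 0.229 mol.
Henderson–Hasselbalch with mole ratio 0.229/0.71: pH = 5.06 + (-0.491)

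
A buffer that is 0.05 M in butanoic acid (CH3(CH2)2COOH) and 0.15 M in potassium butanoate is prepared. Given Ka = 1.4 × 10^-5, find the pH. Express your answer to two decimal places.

pKa = −log(1.4 × 10^-5) = 4.854
Henderson–Hasselbalch: pH = pKa + log([CH3(CH2)2COO-]/[CH3(CH2)2COOH]) = 4.854 + log(0.15/0.05)
pH = 4.854 + (+0.477) = 5.33

pH = 5.33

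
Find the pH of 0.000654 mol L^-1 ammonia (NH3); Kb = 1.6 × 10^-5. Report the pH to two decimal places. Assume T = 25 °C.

NH3 + H2O ⇌ NH4+ + OH-
From the ICE table, Kb = x²/(0.000654 − x) = 1.6 × 10^-5.
Here C₀/Kb ≈ 40.9, so the small-x approximation fails. Use the quadratic:
x = (−Kb + √(Kb² + 4·Kb·C₀))/2 = 9.46 × 10^-5 M
pOH = −log(9.46 × 10^-5) = 4.02; pH = 14.00 − 4.02 = 9.98

pH = 9.98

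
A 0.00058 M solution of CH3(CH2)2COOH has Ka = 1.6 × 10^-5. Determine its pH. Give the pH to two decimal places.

CH3(CH2)2COOH ⇌ CH3(CH2)2COO- + H+
From the ICE table, Ka = x²/(0.00058 − x) = 1.6 × 10^-5.
Here C₀/Ka ≈ 36.2, so the small-x approximation fails. Use the quadratic:
x = (−Ka + √(Ka² + 4·Ka·C₀))/2 = 8.87 × 10^-5 M
pH = −log[H+] = −log(8.87 × 10^-5) = 4.05

pH = 4.05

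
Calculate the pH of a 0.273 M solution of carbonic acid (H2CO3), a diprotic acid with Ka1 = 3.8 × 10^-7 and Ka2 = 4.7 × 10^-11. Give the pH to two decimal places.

Ka1 ≫ Ka2, so treat the first dissociation as the only significant source of H+.
Ka1 = x²/(0.273 − x) = 3.8 × 10^-7
x ≈ √(3.8 × 10^-7 × 0.273) = 3.22 × 10^-4 M
pH = −log(3.22 × 10^-4) = 3.49

pH = 3.49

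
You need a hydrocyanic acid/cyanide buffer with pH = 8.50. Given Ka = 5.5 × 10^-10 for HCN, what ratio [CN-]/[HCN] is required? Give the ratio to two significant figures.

pKa = -log(5.5 × 10^-10) = 9.260
pH = pKa + log(r) ⇒ log(r) = 8.50 − 9.260 = -0.760
r = [CN-]/[HCN] = 10^(-0.760) = 0.174

ratio = 0.17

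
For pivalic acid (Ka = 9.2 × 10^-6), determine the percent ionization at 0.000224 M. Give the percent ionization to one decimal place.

(CH3)3CCOOH ⇌ (CH3)3CCOO- + H+; let x = [H+] at equilibrium.
Ka = x²/(C₀ − x); solving the quadratic gives x = 4.10 × 10^-5 M.
Fraction ionized = 4.10 × 10^-5 / 0.000224 = 0.1830 → 18.3%

18.3%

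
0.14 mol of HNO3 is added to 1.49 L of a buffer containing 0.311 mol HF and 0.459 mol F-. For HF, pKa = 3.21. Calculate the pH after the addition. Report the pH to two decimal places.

pH = 3.06

After neutralization: n(HF) = 0.451 mol, n(F-) = 0.319 mol.
pH = pKa + log(n_F-/n_HF) = 3.21 + log(0.319/0.451) = 3.21 + (-0.150)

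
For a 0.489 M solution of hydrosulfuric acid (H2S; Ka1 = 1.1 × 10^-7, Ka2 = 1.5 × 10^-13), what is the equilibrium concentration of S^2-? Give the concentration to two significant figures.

First ionization gives [H+] ≈ [HS-] = 2.32 × 10^-4 M.
Second step: Ka2 = [H+][S^2-]/[HS-] ≈ [S^2-] (since [H+] ≈ [HS-]).
So [S^2-] ≈ Ka2.

1.5 × 10^-13 M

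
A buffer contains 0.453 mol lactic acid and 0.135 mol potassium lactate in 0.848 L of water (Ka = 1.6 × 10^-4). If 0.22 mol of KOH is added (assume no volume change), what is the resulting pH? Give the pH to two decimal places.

OH- converts CH3CH(OH)COOH to CH3CH(OH)COO-: CH3CH(OH)COOH → 0.233 mol, CH3CH(OH)COO- → 0.355 mol.
pKa = −log(1.6 × 10^-4) = 3.796
pH = pKa + log([A⁻]/[HA]) = 3.796 + log(0.355/0.233) = 3.796 +0.183

pH = 3.98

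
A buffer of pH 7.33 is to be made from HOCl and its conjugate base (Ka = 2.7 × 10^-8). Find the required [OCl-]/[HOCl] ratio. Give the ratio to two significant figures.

ratio = 0.58

pKa = -log(2.7 × 10^-8) = 7.569
pH = pKa + log(r) ⇒ log(r) = 7.33 − 7.569 = -0.239
r = [OCl-]/[HOCl] = 10^(-0.239) = 0.577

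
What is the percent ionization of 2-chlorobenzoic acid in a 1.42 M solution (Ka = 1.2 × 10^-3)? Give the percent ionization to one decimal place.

2.9%

ClC6H4COOH ⇌ ClC6H4COO- + H+; let x = [H+] at equilibrium.
x ≈ √(Ka·C₀) = √(1.2 × 10^-3 × 1.42) = 4.13 × 10^-2 M
% ionization = x/C₀ × 100% = 4.13 × 10^-2/1.42 × 100% = 2.9%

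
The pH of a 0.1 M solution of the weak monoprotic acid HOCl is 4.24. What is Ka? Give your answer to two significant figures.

[H+] = 10^(-4.24) = 5.75 × 10^-5 M
At equilibrium [HA] = 0.1 − 5.75 × 10^-5 = 9.99 × 10^-2 M
Ka = [H+][A-]/[HA] = (5.75 × 10^-5)² / 9.99 × 10^-2 = 3.3 × 10^-8

Ka = 3.3 × 10^-8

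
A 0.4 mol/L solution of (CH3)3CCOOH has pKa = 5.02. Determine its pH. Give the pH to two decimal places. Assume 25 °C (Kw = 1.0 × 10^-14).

pH = 2.71

(CH3)3CCOOH ⇌ (CH3)3CCOO- + H+
Ka = 10^(−5.02) = 9.55 × 10^-6
From the ICE table, Ka = [H+]²/(0.4 − [H+]) = 9.55 × 10^-6.
Neglecting [H+] in the denominator: [H+] = √(9.55 × 10^-6 × 0.4) = 1.95 × 10^-3 M
([H+]/C₀ = 0.49% < 5%, so the approximation holds.)
pH = −log(1.95 × 10^-3) = 2.71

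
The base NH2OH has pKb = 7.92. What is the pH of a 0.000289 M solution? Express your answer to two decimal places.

pH = 8.27

NH2OH + H2O ⇌ NH3OH+ + OH-
Kb = 10^(−7.92) = 1.20 × 10^-8
From the ICE table, Kb = [OH-]²/(0.000289 − [OH-]) = 1.20 × 10^-8.
Since Kb ≪ C₀, [OH-] ≈ √(Kb·C₀) = 1.86 × 10^-6 M.
([OH-]/C₀ = 0.64% < 5%, so the approximation holds.)
pOH = 5.73, so pH = 14.00 − pOH = 8.27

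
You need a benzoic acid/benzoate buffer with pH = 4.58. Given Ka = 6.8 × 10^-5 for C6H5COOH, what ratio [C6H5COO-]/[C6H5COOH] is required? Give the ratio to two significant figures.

ratio = 2.6

pKa = -log(6.8 × 10^-5) = 4.167
pH = pKa + log(r) ⇒ log(r) = 4.58 − 4.167 = +0.413
r = [C6H5COO-]/[C6H5COOH] = 10^(+0.413) = 2.59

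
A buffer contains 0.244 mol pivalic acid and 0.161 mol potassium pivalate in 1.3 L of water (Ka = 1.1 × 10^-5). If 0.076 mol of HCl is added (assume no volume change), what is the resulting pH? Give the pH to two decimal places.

pH = 4.38

Added H+ converts (CH3)3CCOO- to (CH3)3CCOOH: (CH3)3CCOOH → 0.32 mol, (CH3)3CCOO- → 0.085 mol.
pKa = −log(1.1 × 10^-5) = 4.959
Henderson–Hasselbalch with mole ratio 0.085/0.32: pH = 4.959 + (-0.576)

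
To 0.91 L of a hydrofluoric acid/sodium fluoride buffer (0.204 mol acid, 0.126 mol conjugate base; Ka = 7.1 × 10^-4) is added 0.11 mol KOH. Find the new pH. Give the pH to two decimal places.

pH = 3.55

OH- converts HF to F-: HF → 0.094 mol, F- → 0.236 mol.
pKa = −log(7.1 × 10^-4) = 3.149
pH = pKa + log([A⁻]/[HA]) = 3.149 + log(0.236/0.094) = 3.149 +0.400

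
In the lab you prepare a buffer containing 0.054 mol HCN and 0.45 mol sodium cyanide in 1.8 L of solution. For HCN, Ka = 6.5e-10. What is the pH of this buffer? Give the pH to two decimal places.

pKa = −log(6.5 × 10^-10) = 9.187
pH = pKa + log([A⁻]/[HA]) = 9.187 + log(0.45/0.054)
pH = 9.187 + (+0.921) = 10.11

pH = 10.11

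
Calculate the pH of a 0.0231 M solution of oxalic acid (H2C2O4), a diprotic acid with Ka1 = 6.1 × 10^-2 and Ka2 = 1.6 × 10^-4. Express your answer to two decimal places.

Since Ka1 ≫ Ka2, the first ionization dominates [H+].
Ka1 = x²/(0.0231 − x) = 6.1 × 10^-2
Solving the quadratic: x = (−Ka1 + √(Ka1² + 4·Ka1·C₀))/2 = 1.79 × 10^-2 M
pH = −log(1.79 × 10^-2) = 1.75

pH = 1.75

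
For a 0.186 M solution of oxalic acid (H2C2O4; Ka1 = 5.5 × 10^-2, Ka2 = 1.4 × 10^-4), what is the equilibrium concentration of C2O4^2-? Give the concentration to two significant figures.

1.4 × 10^-4 M

First ionization gives [H+] ≈ [HC2O4-] = 7.73 × 10^-2 M.
Second step: Ka2 = [H+][C2O4^2-]/[HC2O4-] ≈ [C2O4^2-] (since [H+] ≈ [HC2O4-]).
So [C2O4^2-] ≈ Ka2.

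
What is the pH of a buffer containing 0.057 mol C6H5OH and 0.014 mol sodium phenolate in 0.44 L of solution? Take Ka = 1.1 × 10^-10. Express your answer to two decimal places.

pH = 9.35

pKa = −log(1.1 × 10^-10) = 9.959
Henderson–Hasselbalch: pH = pKa + log([C6H5O-]/[C6H5OH]) = 9.959 + log(0.014/0.057)
pH = 9.959 + (-0.610) = 9.35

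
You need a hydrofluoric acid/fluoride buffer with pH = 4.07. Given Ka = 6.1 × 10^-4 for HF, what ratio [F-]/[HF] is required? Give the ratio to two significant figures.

pKa = -log(6.1 × 10^-4) = 3.215
pH = pKa + log(r) ⇒ log(r) = 4.07 − 3.215 = +0.855
r = [F-]/[HF] = 10^(+0.855) = 7.16

ratio = 7.2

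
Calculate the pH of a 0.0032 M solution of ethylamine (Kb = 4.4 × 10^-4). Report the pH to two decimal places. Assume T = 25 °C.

pH = 10.99

C2H5NH2 + H2O ⇌ C2H5NH3+ + OH-
From the ICE table, Kb = x²/(0.0032 − x) = 4.4 × 10^-4.
x is not negligible relative to C₀; solve x² + 0.00044·x − 1.41e-06 = 0.
x = [−0.00044 + √(0.00044² + 5.63e-06)]/2 = 9.87 × 10^-4 M
pOH = −log(9.87 × 10^-4) = 3.01; pH = 14.00 − 3.01 = 10.99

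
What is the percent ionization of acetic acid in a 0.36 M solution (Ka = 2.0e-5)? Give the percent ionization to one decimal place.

CH3COOH ⇌ CH3COO- + H+; let x = [H+] at equilibrium.
x ≈ √(Ka·C₀) = √(2.0 × 10^-5 × 0.36) = 2.68 × 10^-3 M
Fraction ionized = 2.68 × 10^-3 / 0.36 = 0.0074 → 0.7%

0.7%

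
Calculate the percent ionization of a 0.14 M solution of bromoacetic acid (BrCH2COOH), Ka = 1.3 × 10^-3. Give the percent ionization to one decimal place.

9.2%

BrCH2COOH ⇌ BrCH2COO- + H+; let x = [H+] at equilibrium.
Ka = x²/(C₀ − x); solving the quadratic gives x = 1.29 × 10^-2 M.
% ionization = x/C₀ × 100% = 1.29 × 10^-2/0.14 × 100% = 9.2%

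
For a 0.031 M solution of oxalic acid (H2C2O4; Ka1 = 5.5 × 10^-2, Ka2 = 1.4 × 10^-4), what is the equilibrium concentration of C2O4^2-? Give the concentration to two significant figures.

First ionization gives [H+] ≈ [HC2O4-] = 2.21 × 10^-2 M.
Second step: Ka2 = [H+][C2O4^2-]/[HC2O4-] ≈ [C2O4^2-] (since [H+] ≈ [HC2O4-]).
So [C2O4^2-] ≈ Ka2.

1.4 × 10^-4 M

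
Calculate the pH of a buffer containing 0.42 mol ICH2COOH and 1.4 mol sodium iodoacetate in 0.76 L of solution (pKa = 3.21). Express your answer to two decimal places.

Henderson–Hasselbalch: pH = pKa + log([ICH2COO-]/[ICH2COOH]) = 3.21 + log(1.4/0.42)
pH = 3.21 + (+0.523) = 3.73

pH = 3.73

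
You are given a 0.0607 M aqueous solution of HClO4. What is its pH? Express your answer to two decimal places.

pH = 1.22

HClO4 is a strong acid and dissociates completely, so [H+] = 0.0607 M.
pH = -log(0.0607) = 1.22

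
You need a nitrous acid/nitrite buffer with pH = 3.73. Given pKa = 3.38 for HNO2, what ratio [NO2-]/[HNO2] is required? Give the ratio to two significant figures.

ratio = 2.2

pH = pKa + log(r) ⇒ log(r) = 3.73 − 3.38 = +0.35
r = [NO2-]/[HNO2] = 10^(+0.35) = 2.24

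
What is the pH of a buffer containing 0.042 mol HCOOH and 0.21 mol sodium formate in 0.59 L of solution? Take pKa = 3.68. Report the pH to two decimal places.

pH = pKa + log([A⁻]/[HA]) = 3.68 + log(0.21/0.042)
pH = 3.68 + (+0.699) = 4.38

pH = 4.38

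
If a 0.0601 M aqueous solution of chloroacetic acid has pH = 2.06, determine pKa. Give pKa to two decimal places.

[H+] = 10^(-2.06) = 8.71 × 10^-3 M
At equilibrium [HA] = 0.0601 − 8.71 × 10^-3 = 5.14 × 10^-2 M
Ka = [H+][A-]/[HA] = (8.71 × 10^-3)² / 5.14 × 10^-2 = 1.48 × 10^-3
pKa = -log(1.48 × 10^-3) = 2.83

pKa = 2.83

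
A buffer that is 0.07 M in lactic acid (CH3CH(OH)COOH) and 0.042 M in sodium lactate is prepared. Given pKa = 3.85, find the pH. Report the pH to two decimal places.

pH = 3.63

pH = pKa + log([A⁻]/[HA]) = 3.85 + log(0.042/0.07)
pH = 3.85 + (-0.222) = 3.63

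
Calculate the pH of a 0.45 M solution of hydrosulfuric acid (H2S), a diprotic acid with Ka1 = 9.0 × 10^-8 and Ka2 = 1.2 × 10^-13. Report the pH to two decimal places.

pH = 3.70

Ka1 ≫ Ka2, so treat the first dissociation as the only significant source of H+.
Ka1 = x²/(0.45 − x) = 9.0 × 10^-8
x ≈ √(9.0 × 10^-8 × 0.45) = 2.01 × 10^-4 M
pH = −log(2.01 × 10^-4) = 3.70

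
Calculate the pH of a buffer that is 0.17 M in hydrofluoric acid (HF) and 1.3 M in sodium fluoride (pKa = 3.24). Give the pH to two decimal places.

pH = pKa + log([A⁻]/[HA]) = 3.24 + log(1.3/0.17)
pH = 3.24 + (+0.883) = 4.12

pH = 4.12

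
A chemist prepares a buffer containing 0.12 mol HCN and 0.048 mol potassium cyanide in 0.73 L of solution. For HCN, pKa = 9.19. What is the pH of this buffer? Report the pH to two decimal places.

pH = 8.79

pH = pKa + log([A⁻]/[HA]) = 9.19 + log(0.048/0.12)
pH = 9.19 + (-0.398) = 8.79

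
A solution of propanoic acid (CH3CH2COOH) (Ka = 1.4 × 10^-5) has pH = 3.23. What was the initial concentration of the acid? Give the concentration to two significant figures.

[H+] = 10^(-3.23) = 5.89 × 10^-4 M = x
Ka = x²/(C₀ − x) ⇒ C₀ = x + x²/Ka
C₀ = 5.89 × 10^-4 + (5.89 × 10^-4)²/(1.4 × 10^-5) = 2.54 × 10^-2 M

C₀ = 2.5 × 10^-2 M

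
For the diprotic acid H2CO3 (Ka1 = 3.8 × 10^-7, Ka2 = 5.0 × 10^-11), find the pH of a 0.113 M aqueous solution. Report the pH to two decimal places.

Ka1 ≫ Ka2, so treat the first dissociation as the only significant source of H+.
Ka1 = x²/(0.113 − x) = 3.8 × 10^-7
x ≈ √(3.8 × 10^-7 × 0.113) = 2.07 × 10^-4 M
pH = −log(2.07 × 10^-4) = 3.68

pH = 3.68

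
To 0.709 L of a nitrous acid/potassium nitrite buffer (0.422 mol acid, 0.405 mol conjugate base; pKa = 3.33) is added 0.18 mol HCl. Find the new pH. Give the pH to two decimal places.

Added H+ converts NO2- to HNO2: HNO2 → 0.602 mol, NO2- → 0.225 mol.
pH = pKa + log(n_NO2-/n_HNO2) = 3.33 + log(0.225/0.602) = 3.33 + (-0.427)

pH = 2.90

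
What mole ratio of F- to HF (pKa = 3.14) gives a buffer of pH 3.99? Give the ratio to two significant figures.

pH = pKa + log(r) ⇒ log(r) = 3.99 − 3.14 = +0.85
r = [F-]/[HF] = 10^(+0.85) = 7.08

ratio = 7.1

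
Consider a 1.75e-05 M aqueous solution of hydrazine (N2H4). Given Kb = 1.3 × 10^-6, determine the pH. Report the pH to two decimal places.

pH = 8.62

N2H4 + H2O ⇌ N2H5+ + OH-
Kb = [OH-]²/(1.75e-05 − [OH-]) = 1.3 × 10^-6
Here C₀/Kb ≈ 13.5, so the small-[OH-] approximation fails. Use the quadratic:
[OH-] = (−Kb + √(Kb² + 4·Kb·C₀))/2 = 4.16 × 10^-6 M
pOH = −log(4.16 × 10^-6) = 5.38; pH = 14.00 − 5.38 = 8.62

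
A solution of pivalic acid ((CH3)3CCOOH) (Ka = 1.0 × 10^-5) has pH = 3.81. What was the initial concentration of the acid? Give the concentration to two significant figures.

[H+] = 10^(-3.81) = 1.55 × 10^-4 M = x
Ka = x²/(C₀ − x) ⇒ C₀ = x + x²/Ka
C₀ = 1.55 × 10^-4 + (1.55 × 10^-4)²/(1.0 × 10^-5) = 2.56 × 10^-3 M

C₀ = 2.6 × 10^-3 M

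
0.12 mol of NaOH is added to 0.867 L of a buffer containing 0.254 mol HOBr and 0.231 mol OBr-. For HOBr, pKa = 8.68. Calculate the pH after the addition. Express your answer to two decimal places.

After neutralization: n(HOBr) = 0.134 mol, n(OBr-) = 0.351 mol.
pH = pKa + log(n_OBr-/n_HOBr) = 8.68 + log(0.351/0.134) = 8.68 + (+0.418)

pH = 9.10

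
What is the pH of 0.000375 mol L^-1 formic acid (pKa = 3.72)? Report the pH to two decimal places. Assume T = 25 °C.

pH = 3.72

HCOOH ⇌ HCOO- + H+
Ka = 10^(−3.72) = 1.91 × 10^-4
Let x = [H+] at equilibrium. Ka = x²/(0.000375 − x).
x is not negligible relative to C₀; solve x² + 0.000191·x − 7.16e-08 = 0.
x = [−0.000191 + √(0.000191² + 2.87e-07)]/2 = 1.89 × 10^-4 M
pH = −log(1.89 × 10^-4) = 3.72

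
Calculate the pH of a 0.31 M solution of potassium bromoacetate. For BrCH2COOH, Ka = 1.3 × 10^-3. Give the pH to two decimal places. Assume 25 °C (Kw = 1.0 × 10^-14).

BrCH2COO- is the conjugate base of the weak acid BrCH2COOH.
Kb = Kw/Ka = 1.0×10^-14 / 1.3 × 10^-3 = 7.69 × 10^-12
From the ICE table, Kb = [OH-]²/(0.31 − [OH-]) = 7.69 × 10^-12.
Since Kb ≪ C₀, [OH-] ≈ √(Kb·C₀) = 1.54 × 10^-6 M.
Check: 0.0005% ionized — well under 5%, approximation valid.
pOH = −log(1.54 × 10^-6) = 5.81; pH = 14.00 − 5.81 = 8.19

pH = 8.19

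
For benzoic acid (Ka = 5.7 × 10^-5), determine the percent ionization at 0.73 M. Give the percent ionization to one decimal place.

C6H5COOH ⇌ C6H5COO- + H+; let x = [H+] at equilibrium.
x ≈ √(Ka·C₀) = √(5.7 × 10^-5 × 0.73) = 6.45 × 10^-3 M
% ionization = x/C₀ × 100% = 6.45 × 10^-3/0.73 × 100% = 0.9%

0.9%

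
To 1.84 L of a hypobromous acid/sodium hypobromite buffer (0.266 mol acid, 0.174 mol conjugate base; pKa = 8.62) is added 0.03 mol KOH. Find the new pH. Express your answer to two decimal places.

pH = 8.56

OH- converts HOBr to OBr-: HOBr → 0.236 mol, OBr- → 0.204 mol.
pH = pKa + log([A⁻]/[HA]) = 8.62 + log(0.204/0.236) = 8.62 -0.063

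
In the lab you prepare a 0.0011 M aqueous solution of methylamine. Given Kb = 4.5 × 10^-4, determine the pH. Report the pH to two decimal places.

CH3NH2 + H2O ⇌ CH3NH3+ + OH-
Let x = [OH-] at equilibrium. Kb = x²/(0.0011 − x).
The 5% rule fails; solving x² + Kb·x − Kb·C₀ = 0 exactly:
x = [−0.00045 + √(0.00045² + 1.98e-06)]/2 = 5.14 × 10^-4 M
pOH = 3.29, so pH = 14.00 − pOH = 10.71

pH = 10.71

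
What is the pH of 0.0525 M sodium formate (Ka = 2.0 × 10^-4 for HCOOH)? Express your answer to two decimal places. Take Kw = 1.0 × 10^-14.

HCOO- is the conjugate base of the weak acid HCOOH.
Kb = Kw/Ka = 1.0×10^-14 / 2.0 × 10^-4 = 5.00 × 10^-11
Let x = [OH-] at equilibrium. Kb = x²/(0.0525 − x).
Neglecting x in the denominator: x = √(5.00 × 10^-11 × 0.0525) = 1.62 × 10^-6 M
pOH = 5.79, so pH = 14.00 − pOH = 8.21

pH = 8.21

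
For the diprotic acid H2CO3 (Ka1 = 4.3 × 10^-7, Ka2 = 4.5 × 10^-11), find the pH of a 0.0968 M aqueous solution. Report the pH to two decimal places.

Since Ka1 ≫ Ka2, the first ionization dominates [H+].
Ka1 = x²/(0.0968 − x) = 4.3 × 10^-7
x ≈ √(4.3 × 10^-7 × 0.0968) = 2.04 × 10^-4 M
pH = −log(2.04 × 10^-4) = 3.69

pH = 3.69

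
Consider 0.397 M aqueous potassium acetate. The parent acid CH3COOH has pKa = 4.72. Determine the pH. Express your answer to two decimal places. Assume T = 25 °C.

pH = 9.16

CH3COO- is the conjugate base of the weak acid CH3COOH.
Ka = 10^(−4.72) = 1.91 × 10^-5
Kb = Kw/Ka = 1.0×10^-14 / 1.91 × 10^-5 = 5.24 × 10^-10
Let x = [OH-] at equilibrium. Kb = x²/(0.397 − x).
Since Kb ≪ C₀, x ≈ √(Kb·C₀) = 1.44 × 10^-5 M.
Check: 0.0036% ionized — well under 5%, approximation valid.
pOH = 4.84, so pH = 14.00 − pOH = 9.16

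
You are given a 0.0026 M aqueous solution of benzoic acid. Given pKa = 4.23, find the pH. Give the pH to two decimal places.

C6H5COOH ⇌ C6H5COO- + H+
Ka = 10^(−4.23) = 5.89 × 10^-5
From the ICE table, Ka = x²/(0.0026 − x) = 5.89 × 10^-5.
The 5% rule fails; solving x² + Ka·x − Ka·C₀ = 0 exactly:
x = (−Ka + √(Ka² + 4·Ka·C₀))/2 = 3.63 × 10^-4 M
pH = −log[H+] = −log(3.63 × 10^-4) = 3.44

pH = 3.44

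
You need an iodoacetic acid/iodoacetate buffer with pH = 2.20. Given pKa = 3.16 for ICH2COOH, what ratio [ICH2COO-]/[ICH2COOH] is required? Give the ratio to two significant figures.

ratio = 0.11

pH = pKa + log(r) ⇒ log(r) = 2.20 − 3.16 = -0.96
r = [ICH2COO-]/[ICH2COOH] = 10^(-0.96) = 0.11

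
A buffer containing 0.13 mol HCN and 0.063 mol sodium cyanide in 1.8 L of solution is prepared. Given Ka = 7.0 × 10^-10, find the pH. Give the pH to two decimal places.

pH = 8.84

pKa = −log(7.0 × 10^-10) = 9.155
Henderson–Hasselbalch: pH = pKa + log([CN-]/[HCN]) = 9.155 + log(0.063/0.13)
pH = 9.155 + (-0.315) = 8.84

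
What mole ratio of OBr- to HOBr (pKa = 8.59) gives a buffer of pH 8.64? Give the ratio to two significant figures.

ratio = 1.1

pH = pKa + log(r) ⇒ log(r) = 8.64 − 8.59 = +0.05
r = [OBr-]/[HOBr] = 10^(+0.05) = 1.12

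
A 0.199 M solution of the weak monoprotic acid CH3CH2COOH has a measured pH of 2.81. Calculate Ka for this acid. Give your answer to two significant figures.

[H+] = 10^(-2.81) = 1.55 × 10^-3 M
At equilibrium [HA] = 0.199 − 1.55 × 10^-3 = 1.97 × 10^-1 M
Ka = [H+][A-]/[HA] = (1.55 × 10^-3)² / 1.97 × 10^-1 = 1.2 × 10^-5

Ka = 1.2 × 10^-5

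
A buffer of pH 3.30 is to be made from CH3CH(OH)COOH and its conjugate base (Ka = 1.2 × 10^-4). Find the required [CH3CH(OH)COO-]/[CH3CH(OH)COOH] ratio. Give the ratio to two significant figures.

pKa = -log(1.2 × 10^-4) = 3.921
pH = pKa + log(r) ⇒ log(r) = 3.30 − 3.921 = -0.621
r = [CH3CH(OH)COO-]/[CH3CH(OH)COOH] = 10^(-0.621) = 0.239

ratio = 0.24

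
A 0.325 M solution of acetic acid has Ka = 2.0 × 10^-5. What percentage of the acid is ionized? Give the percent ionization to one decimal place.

0.8%

CH3COOH ⇌ CH3COO- + H+; let x = [H+] at equilibrium.
x ≈ √(Ka·C₀) = √(2.0 × 10^-5 × 0.325) = 2.55 × 10^-3 M
Fraction ionized = 2.55 × 10^-3 / 0.325 = 0.0078 → 0.8%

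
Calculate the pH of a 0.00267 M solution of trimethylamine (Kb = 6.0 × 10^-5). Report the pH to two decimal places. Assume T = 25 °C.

(CH3)3N + H2O ⇌ (CH3)3NH+ + OH-
From the ICE table, Kb = x²/(0.00267 − x) = 6.0 × 10^-5.
Here C₀/Kb ≈ 44.5, so the small-x approximation fails. Use the quadratic:
x = [−6e-05 + √(6e-05² + 6.41e-07)]/2 = 3.71 × 10^-4 M
pOH = 3.43, so pH = 14.00 − pOH = 10.57

pH = 10.57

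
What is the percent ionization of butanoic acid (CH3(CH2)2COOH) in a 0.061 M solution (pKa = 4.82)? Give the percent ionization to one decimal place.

1.6%

CH3(CH2)2COOH ⇌ CH3(CH2)2COO- + H+; let x = [H+] at equilibrium.
Ka = 10^(−4.82) = 1.51 × 10^-5
x ≈ √(Ka·C₀) = √(1.51 × 10^-5 × 0.061) = 9.60 × 10^-4 M
Fraction ionized = 9.60 × 10^-4 / 0.061 = 0.0157 → 1.6%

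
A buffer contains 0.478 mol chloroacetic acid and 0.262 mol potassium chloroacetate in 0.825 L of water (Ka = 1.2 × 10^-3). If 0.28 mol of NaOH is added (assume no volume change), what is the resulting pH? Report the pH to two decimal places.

pH = 3.36

OH- converts ClCH2COOH to ClCH2COO-: ClCH2COOH → 0.198 mol, ClCH2COO- → 0.542 mol.
pKa = −log(1.2 × 10^-3) = 2.921
Henderson–Hasselbalch with mole ratio 0.542/0.198: pH = 2.921 + (+0.437)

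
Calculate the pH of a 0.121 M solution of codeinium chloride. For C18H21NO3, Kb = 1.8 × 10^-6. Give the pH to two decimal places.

pH = 4.59

C18H22NO3+ is the conjugate acid of the weak base C18H21NO3.
Ka = Kw/Kb = 1.0×10^-14 / 1.8 × 10^-6 = 5.56 × 10^-9
Ka = x²/(0.121 − x) = 5.56 × 10^-9
Assume x ≪ 0.121: x ≈ √(5.56 × 10^-9 × 0.121) = 2.59 × 10^-5 M
(x/C₀ = 0.021% < 5%, so the approximation holds.)
pH = −log[H+] = −log(2.59 × 10^-5) = 4.59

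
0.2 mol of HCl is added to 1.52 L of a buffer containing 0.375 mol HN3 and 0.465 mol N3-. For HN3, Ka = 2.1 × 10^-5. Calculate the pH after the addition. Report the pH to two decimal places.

Added H+ converts N3- to HN3: HN3 → 0.575 mol, N3- → 0.265 mol.
pKa = −log(2.1 × 10^-5) = 4.678
Henderson–Hasselbalch with mole ratio 0.265/0.575: pH = 4.678 + (-0.336)

pH = 4.34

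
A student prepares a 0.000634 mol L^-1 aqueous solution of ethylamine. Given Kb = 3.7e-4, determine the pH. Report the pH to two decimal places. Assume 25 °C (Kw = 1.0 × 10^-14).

pH = 10.52

C2H5NH2 + H2O ⇌ C2H5NH3+ + OH-
Let x = [OH-] at equilibrium. Kb = x²/(0.000634 − x).
Here C₀/Kb ≈ 1.71, so the small-x approximation fails. Use the quadratic:
x = [−0.00037 + √(0.00037² + 9.38e-07)]/2 = 3.33 × 10^-4 M
pOH = 3.48, so pH = 14.00 − pOH = 10.52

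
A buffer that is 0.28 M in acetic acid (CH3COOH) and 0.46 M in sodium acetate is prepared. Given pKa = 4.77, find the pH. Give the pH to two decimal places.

Using pH = pKa + log([base]/[acid]) with [base]/[acid] = 0.46/0.28:
pH = 4.77 + (+0.216) = 4.99

pH = 4.99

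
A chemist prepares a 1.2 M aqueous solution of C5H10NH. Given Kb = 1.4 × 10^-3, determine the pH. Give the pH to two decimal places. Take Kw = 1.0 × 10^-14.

C5H10NH + H2O ⇌ C5H10NH2+ + OH-
Kb = x²/(1.2 − x) = 1.4 × 10^-3
Assume x ≪ 1.2: x ≈ √(1.4 × 10^-3 × 1.2) = 4.10 × 10^-2 M
pOH = 1.39, so pH = 14.00 − pOH = 12.61

pH = 12.61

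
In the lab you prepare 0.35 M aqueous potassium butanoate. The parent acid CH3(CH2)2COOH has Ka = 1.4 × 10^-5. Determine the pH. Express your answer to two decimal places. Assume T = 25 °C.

CH3(CH2)2COO- is the conjugate base of the weak acid CH3(CH2)2COOH.
Kb = Kw/Ka = 1.0×10^-14 / 1.4 × 10^-5 = 7.14 × 10^-10
Kb = x²/(0.35 − x) = 7.14 × 10^-10
Since Kb ≪ C₀, x ≈ √(Kb·C₀) = 1.58 × 10^-5 M.
Check: 0.0045% ionized — well under 5%, approximation valid.
pOH = −log(1.58 × 10^-5) = 4.80; pH = 14.00 − 4.80 = 9.20

pH = 9.20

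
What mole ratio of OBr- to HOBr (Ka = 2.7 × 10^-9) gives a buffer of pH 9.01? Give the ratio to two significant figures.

pKa = -log(2.7 × 10^-9) = 8.569
pH = pKa + log(r) ⇒ log(r) = 9.01 − 8.569 = +0.441
r = [OBr-]/[HOBr] = 10^(+0.441) = 2.76

ratio = 2.8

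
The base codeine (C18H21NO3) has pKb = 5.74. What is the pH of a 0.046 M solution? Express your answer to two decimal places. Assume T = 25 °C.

pH = 10.46

C18H21NO3 + H2O ⇌ C18H22NO3+ + OH-
Kb = 10^(−5.74) = 1.82 × 10^-6
From the ICE table, Kb = x²/(0.046 − x) = 1.82 × 10^-6.
Assume x ≪ 0.046: x ≈ √(1.82 × 10^-6 × 0.046) = 2.89 × 10^-4 M
Check: 0.63% ionized — well under 5%, approximation valid.
pOH = 3.54, so pH = 14.00 − pOH = 10.46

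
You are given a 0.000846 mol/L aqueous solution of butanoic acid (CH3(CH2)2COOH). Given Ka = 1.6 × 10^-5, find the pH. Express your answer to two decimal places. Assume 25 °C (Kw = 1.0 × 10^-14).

CH3(CH2)2COOH ⇌ CH3(CH2)2COO- + H+
Ka = [H+]²/(0.000846 − [H+]) = 1.6 × 10^-5
[H+] is not negligible relative to C₀; solve [H+]² + 1.6e-05·[H+] − 1.35e-08 = 0.
[H+] = [−1.6e-05 + √(1.6e-05² + 5.41e-08)]/2 = 1.09 × 10^-4 M
pH = −log[H+] = −log(1.09 × 10^-4) = 3.96

pH = 3.96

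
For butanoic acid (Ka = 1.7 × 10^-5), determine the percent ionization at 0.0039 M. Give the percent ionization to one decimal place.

CH3(CH2)2COOH ⇌ CH3(CH2)2COO- + H+; let x = [H+] at equilibrium.
Ka = x²/(C₀ − x); solving the quadratic gives x = 2.49 × 10^-4 M.
% ionization = x/C₀ × 100% = 2.49 × 10^-4/0.0039 × 100% = 6.4%

6.4%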